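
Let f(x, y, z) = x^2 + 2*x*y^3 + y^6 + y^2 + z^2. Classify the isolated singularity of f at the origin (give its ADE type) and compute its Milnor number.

Type A_{1}, Milnor number mu = 1.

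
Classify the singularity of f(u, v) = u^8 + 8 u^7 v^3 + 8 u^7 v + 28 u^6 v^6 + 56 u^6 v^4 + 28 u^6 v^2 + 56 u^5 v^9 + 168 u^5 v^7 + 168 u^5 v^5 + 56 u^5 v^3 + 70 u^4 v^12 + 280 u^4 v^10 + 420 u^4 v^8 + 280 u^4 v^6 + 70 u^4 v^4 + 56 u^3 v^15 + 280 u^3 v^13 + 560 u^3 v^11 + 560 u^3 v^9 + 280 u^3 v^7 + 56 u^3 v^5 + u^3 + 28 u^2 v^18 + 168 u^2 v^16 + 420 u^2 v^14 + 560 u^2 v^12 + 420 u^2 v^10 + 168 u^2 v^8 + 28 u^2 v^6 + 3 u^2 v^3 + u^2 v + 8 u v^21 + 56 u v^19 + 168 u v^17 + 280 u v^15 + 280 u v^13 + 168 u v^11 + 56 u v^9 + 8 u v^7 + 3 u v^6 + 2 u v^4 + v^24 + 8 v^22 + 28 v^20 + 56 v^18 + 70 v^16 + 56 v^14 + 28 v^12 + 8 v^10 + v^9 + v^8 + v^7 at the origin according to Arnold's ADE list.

D_9

The Hessian of f at 0 is [[0, 0], [0, 0]] with rank 0, so corank 2. A Groebner basis of the Jacobian ideal J(f) in C{u,v} is {u^2*v^2, 8*u^2*v + u^2 + u*v^3, -8*u^2*v + u*v + v^4, u^3}; counting standard monomials gives mu = 9. Corank 2; j^3 = u^2*(u + v) has shape L^2 M (L != M), so D-series; mu = 9 gives D_9.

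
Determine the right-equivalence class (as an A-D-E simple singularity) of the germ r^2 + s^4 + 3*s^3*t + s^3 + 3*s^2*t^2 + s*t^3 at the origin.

E7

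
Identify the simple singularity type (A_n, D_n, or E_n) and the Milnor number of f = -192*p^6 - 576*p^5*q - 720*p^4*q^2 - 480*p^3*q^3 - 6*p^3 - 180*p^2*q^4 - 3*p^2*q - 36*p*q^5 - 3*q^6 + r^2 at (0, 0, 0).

The Hessian of f at 0 is [[0, 0, 0], [0, 0, 0], [0, 0, 2]] with rank 1, so corank 2. A Groebner basis of the Jacobian ideal J(f) in C{p,q,r} is {-p*q/12 + q^5, p*q^2, p^2 + p*q/2, r}; counting standard monomials gives mu = 7. Corank 2; j^3 = -3*p^2*(2*p + q) has shape L^2 M (L != M), so D-series; mu = 7 gives D_7.

Type D_7, Milnor number mu = 7.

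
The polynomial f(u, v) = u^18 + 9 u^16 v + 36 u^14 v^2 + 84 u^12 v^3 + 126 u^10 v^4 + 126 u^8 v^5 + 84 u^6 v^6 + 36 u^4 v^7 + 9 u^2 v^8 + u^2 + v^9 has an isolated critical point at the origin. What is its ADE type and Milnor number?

The Hessian of f at 0 has rank 1. Corank 1: A-series; mu = 8 gives A_8.

Type A_{8}, Milnor number mu = 8.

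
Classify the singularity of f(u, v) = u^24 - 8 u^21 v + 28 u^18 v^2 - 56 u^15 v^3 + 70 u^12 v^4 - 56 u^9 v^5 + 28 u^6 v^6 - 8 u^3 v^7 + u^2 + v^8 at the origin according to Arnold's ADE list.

A7

The Hessian of f at 0 has rank 1. Corank 1: A-series; mu = 7 gives A_7.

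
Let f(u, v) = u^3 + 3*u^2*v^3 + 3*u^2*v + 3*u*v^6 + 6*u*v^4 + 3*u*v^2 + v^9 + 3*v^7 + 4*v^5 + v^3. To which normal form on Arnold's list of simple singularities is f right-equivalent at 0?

E_{8}

The Hessian of f at 0 is [[0, 0], [0, 0]] with rank 0, so corank 2. A Groebner basis of the Jacobian ideal J(f) in C{u,v} is {u^2/2 + u*v^3 + u*v + v^2/2, v^4, u^3 - 3*u*v^2 - 2*v^3, u^2*v + 2*u*v^2 + v^3}; counting standard monomials gives mu = 8. Corank 2; j^3 = (u + v)^3 is a perfect cube, so E-series; the 5-jet and mu = 8 give E_8.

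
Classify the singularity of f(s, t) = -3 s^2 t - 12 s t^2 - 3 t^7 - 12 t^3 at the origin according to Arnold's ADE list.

The Hessian of f at 0 has rank 0. Corank 2; j^3 = -3*t*(s + 2*t)^2 has shape L^2 M (L != M), so D-series; mu = 8 gives D_8.

D_8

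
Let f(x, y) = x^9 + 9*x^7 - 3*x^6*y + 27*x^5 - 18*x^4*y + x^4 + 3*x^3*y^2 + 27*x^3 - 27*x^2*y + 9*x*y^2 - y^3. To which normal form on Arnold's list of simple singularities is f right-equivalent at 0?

E_6

The Hessian of f at 0 is [[0, 0], [0, 0]] with rank 0, so corank 2. A Groebner basis of the Jacobian ideal J(f) in C{x,y} is {y^4, x*y^2 - 2*y^3/9, x^2 - 2*x*y/3 + y^2/9}; counting standard monomials gives mu = 6. Corank 2; j^3 = (3*x - y)^3 is a perfect cube, so E-series; the 4-jet and mu = 6 give E_6.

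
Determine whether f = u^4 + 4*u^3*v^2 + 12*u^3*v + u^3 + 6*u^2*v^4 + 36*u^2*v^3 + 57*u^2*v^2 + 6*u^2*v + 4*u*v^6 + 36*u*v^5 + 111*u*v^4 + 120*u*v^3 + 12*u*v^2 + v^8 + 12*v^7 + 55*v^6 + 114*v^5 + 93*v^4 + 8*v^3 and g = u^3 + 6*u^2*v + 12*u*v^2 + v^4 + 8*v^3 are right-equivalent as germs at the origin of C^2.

The Hessian of f at 0 is [[0, 0], [0, 0]] with rank 0, so corank 2. A Groebner basis of the Jacobian ideal J(f) in C{u,v} is {u^3 + 18*u^2 + 72*u*v + 72*v^2, u^2*v - 8*u^2 - 32*u*v - 32*v^2, 7*u^2/2 + u*v^2 + 14*u*v + 14*v^2, -3*u^2/2 - 6*u*v + v^3 - 6*v^2}; counting standard monomials gives mu = 6. Corank 2; j^3 = (u + 2*v)^3 is a perfect cube, so E-series; the 4-jet and mu = 6 give E_6. The Hessian of g at 0 is [[0, 0], [0, 0]] with rank 0, so corank 2. A Groebner basis of the Jacobian ideal J(g) in C{u,v} is {v^3, u^2 + 4*u*v + 4*v^2}; counting standard monomials gives mu = 6. Corank 2; j^3 = (u + 2*v)^3 is a perfect cube, so E-series; the 4-jet and mu = 6 give E_6. Both have type E_6, hence right-equivalent.

Yes.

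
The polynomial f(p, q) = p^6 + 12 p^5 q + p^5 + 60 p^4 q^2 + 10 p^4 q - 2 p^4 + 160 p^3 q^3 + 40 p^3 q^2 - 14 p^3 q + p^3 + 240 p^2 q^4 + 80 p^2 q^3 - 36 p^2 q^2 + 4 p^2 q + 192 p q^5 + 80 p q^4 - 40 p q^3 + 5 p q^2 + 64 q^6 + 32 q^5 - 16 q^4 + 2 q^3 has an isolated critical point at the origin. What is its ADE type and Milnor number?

Type D_{7}, Milnor number mu = 7.

The Hessian of f at 0 has rank 0. Corank 2; j^3 = (p + q)^2*(p + 2*q) has shape L^2 M (L != M), so D-series; mu = 7 gives D_7.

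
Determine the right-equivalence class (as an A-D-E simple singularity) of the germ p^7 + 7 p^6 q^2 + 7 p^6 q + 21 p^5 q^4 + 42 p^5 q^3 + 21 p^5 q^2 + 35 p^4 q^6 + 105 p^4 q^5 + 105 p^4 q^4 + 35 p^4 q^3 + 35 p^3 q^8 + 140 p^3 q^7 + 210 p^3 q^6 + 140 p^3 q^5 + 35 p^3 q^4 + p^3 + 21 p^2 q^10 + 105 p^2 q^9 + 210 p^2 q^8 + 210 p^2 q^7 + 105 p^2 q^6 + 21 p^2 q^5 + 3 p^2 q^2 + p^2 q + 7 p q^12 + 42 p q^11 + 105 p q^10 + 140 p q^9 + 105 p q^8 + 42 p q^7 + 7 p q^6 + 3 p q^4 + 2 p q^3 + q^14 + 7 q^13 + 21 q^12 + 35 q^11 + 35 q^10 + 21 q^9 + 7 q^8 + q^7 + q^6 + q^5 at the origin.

D_{8}

The Hessian of f at 0 is [[0, 0], [0, 0]] with rank 0, so corank 2. A Groebner basis of the Jacobian ideal J(f) in C{p,q} is {-p^2 - p*q + q^4 - q^3, p^3 + p*q/7 + q^3/7, p^2 + p*q^2 + p*q + q^3}; counting standard monomials gives mu = 8. Corank 2; j^3 = p^2*(p + q) has shape L^2 M (L != M), so D-series; mu = 8 gives D_8.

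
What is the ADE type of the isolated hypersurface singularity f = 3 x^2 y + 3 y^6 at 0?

The Hessian of f at 0 has rank 0. Corank 2; j^3 = 3*x^2*y has shape L^2 M (L != M), so D-series; mu = 7 gives D_7.

D_7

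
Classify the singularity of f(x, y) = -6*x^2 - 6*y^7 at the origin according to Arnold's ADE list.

A6

The Hessian of f at 0 is [[-12, 0], [0, 0]] with rank 1, so corank 1. A Groebner basis of the Jacobian ideal J(f) in C{x,y} is {y^6, x}; counting standard monomials gives mu = 6. Corank 1: A-series; mu = 6 gives A_6.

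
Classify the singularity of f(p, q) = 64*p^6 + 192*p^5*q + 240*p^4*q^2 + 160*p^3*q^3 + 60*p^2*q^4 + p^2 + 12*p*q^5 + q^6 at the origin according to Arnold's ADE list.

A5

The Hessian of f at 0 is [[2, 0], [0, 0]] with rank 1, so corank 1. A Groebner basis of the Jacobian ideal J(f) in C{p,q} is {q^5, p}; counting standard monomials gives mu = 5. Corank 1: A-series; mu = 5 gives A_5.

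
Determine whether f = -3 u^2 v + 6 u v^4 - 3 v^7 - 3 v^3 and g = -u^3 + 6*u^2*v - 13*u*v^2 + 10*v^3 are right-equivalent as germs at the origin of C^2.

Yes.

The Hessian of f at 0 has rank 0. Corank 2; j^3 = -3*v*(u^2 + v^2) splits into three distinct lines over C (the quadratic factor has nonzero discriminant), so D_4. The Hessian of g at 0 has rank 0. Corank 2; j^3 = -(u - 2*v)*(u^2 - 4*u*v + 5*v^2) splits into three distinct lines over C (the quadratic factor has nonzero discriminant), so D_4. Both have type D_4, hence right-equivalent.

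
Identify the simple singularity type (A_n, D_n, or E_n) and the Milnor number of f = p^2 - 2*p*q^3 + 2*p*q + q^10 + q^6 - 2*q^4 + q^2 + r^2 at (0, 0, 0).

Type A9, Milnor number mu = 9.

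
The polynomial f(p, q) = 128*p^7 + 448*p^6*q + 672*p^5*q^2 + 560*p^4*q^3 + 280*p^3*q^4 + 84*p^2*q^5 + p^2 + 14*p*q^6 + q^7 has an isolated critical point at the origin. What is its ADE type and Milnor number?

Type A6, Milnor number mu = 6.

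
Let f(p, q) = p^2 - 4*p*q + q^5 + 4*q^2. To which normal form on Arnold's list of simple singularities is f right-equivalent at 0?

The Hessian of f at 0 has rank 1. Corank 1: A-series; mu = 4 gives A_4.

A4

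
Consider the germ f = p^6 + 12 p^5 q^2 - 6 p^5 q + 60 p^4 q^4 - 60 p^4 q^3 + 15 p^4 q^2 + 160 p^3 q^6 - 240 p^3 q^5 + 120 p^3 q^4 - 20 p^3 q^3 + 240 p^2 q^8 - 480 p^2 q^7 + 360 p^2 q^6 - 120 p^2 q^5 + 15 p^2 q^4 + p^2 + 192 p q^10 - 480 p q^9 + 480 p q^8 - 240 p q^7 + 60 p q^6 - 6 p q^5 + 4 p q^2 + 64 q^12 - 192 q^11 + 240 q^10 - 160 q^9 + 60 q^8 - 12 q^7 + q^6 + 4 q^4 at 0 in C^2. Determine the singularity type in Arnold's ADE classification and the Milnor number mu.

Type A5, Milnor number mu = 5.

The Hessian of f at 0 has rank 1. Corank 1: A-series; mu = 5 gives A_5.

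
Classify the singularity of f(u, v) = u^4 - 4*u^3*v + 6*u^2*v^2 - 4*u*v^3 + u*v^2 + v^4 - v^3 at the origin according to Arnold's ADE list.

D_{5}

The Hessian of f at 0 has rank 0. Corank 2; j^3 = v^2*(u - v) has shape L^2 M (L != M), so D-series; mu = 5 gives D_5.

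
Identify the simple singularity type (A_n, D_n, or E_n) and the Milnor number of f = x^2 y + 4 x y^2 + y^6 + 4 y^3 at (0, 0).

Type D_{7}, Milnor number mu = 7.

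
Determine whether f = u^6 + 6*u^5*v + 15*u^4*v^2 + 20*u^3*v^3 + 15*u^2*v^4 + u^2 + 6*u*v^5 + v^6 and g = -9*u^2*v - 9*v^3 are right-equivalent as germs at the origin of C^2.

The Hessian of f at 0 has rank 1. Corank 1: A-series; mu = 5 gives A_5. The Hessian of g at 0 has rank 0. Corank 2; j^3 = -9*v*(u^2 + v^2) splits into three distinct lines over C (the quadratic factor has nonzero discriminant), so D_4. f is A_5 but g is D_4, hence not right-equivalent.

No.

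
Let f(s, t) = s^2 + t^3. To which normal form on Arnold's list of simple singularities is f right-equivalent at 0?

A_{2}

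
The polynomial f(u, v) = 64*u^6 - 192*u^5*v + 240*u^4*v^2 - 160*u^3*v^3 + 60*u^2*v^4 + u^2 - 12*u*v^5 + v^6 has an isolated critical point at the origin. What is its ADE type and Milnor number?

Type A5, Milnor number mu = 5.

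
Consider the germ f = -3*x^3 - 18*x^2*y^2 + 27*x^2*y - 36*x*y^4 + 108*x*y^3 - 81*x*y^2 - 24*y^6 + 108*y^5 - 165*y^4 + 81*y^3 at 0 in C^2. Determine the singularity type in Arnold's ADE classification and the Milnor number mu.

Type E_6, Milnor number mu = 6.

The Hessian of f at 0 is [[0, 0], [0, 0]] with rank 0, so corank 2. A Groebner basis of the Jacobian ideal J(f) in C{x,y} is {x^3 + 27*x^2/4 - 81*x*y/2 + 243*y^2/4, x^2*y + 3*x^2/2 - 9*x*y + 27*y^2/2, x^2/4 + x*y^2 - 3*x*y/2 + 9*y^2/4, y^3}; counting standard monomials gives mu = 6. Corank 2; j^3 = -3*(x - 3*y)^3 is a perfect cube, so E-series; the 4-jet and mu = 6 give E_6.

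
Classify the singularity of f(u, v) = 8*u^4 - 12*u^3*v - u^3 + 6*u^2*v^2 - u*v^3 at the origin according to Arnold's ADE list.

The Hessian of f at 0 is [[0, 0], [0, 0]] with rank 0, so corank 2. A Groebner basis of the Jacobian ideal J(f) in C{u,v} is {3*u^2/4 + v^4 + v^3/4, u^3, u^2*v - u^2/4 - v^3/12, -u^2 + u*v^2 - v^3/3}; counting standard monomials gives mu = 7. Corank 2; j^3 = -u^3 is a perfect cube, so E-series; the 4-jet and mu = 7 give E_7.

E_7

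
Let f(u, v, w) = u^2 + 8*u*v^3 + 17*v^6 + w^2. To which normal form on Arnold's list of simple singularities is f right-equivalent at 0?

A5

The Hessian of f at 0 has rank 2. Corank 1: A-series; mu = 5 gives A_5.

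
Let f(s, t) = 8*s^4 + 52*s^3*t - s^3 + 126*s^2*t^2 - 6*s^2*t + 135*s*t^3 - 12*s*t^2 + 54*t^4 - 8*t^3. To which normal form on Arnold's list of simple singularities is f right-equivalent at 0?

The Hessian of f at 0 has rank 0. Corank 2; j^3 = -(s + 2*t)^3 is a perfect cube, so E-series; the 4-jet and mu = 7 give E_7.

E_{7}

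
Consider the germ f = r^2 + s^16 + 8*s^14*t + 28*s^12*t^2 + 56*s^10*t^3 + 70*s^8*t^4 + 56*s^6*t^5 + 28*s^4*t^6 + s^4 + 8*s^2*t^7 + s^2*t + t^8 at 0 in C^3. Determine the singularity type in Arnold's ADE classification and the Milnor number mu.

Type D9, Milnor number mu = 9.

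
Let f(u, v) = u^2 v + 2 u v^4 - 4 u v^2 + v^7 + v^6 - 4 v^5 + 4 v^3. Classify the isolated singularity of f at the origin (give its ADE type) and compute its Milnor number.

Type D_{7}, Milnor number mu = 7.

The Hessian of f at 0 has rank 0. Corank 2; j^3 = v*(u - 2*v)^2 has shape L^2 M (L != M), so D-series; mu = 7 gives D_7.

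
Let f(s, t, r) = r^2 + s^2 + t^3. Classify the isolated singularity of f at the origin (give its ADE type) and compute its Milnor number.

Type A_{2}, Milnor number mu = 2.

The Hessian of f at 0 has rank 2. Corank 1: A-series; mu = 2 gives A_2.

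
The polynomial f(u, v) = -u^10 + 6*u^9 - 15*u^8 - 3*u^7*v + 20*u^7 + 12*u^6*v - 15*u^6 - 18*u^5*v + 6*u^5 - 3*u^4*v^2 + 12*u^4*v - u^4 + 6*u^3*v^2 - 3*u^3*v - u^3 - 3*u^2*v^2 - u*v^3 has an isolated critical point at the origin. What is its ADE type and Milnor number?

Type E7, Milnor number mu = 7.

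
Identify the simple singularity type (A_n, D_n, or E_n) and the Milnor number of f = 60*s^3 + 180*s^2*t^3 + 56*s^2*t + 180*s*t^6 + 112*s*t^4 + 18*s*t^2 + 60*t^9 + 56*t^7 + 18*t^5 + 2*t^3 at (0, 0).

Type D_4, Milnor number mu = 4.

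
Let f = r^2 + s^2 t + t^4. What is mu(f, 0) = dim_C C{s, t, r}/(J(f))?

The Hessian of f at 0 has rank 1. Corank 2; j^3 = s^2*t has shape L^2 M (L != M), so D-series; mu = 5 gives D_5.

5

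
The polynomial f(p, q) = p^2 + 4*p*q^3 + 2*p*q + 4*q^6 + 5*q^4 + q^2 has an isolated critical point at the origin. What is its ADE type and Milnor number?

Type A_3, Milnor number mu = 3.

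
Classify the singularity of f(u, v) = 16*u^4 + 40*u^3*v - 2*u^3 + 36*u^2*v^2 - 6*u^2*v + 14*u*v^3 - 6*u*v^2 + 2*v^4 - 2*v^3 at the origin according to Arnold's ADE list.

E_{7}

The Hessian of f at 0 has rank 0. Corank 2; j^3 = -2*(u + v)^3 is a perfect cube, so E-series; the 4-jet and mu = 7 give E_7.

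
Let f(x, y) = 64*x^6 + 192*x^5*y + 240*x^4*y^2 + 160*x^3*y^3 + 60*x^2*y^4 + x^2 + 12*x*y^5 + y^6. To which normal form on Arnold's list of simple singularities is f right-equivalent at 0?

The Hessian of f at 0 has rank 1. Corank 1: A-series; mu = 5 gives A_5.

A5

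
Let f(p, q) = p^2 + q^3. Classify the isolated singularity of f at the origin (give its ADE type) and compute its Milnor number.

Type A2, Milnor number mu = 2.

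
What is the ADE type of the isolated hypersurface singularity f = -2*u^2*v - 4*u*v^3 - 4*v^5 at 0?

D6

The Hessian of f at 0 is [[0, 0], [0, 0]] with rank 0, so corank 2. A Groebner basis of the Jacobian ideal J(f) in C{u,v} is {u^3, u^2*v, -u^2/4 + u*v^2, u*v + v^3}; counting standard monomials gives mu = 6. Corank 2; j^3 = -2*u^2*v has shape L^2 M (L != M), so D-series; mu = 6 gives D_6.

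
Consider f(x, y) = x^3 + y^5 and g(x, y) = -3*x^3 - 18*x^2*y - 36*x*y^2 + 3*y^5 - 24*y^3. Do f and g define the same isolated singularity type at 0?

Yes.

The Hessian of f at 0 is [[0, 0], [0, 0]] with rank 0, so corank 2. A Groebner basis of the Jacobian ideal J(f) in C{x,y} is {y^4, x^2}; counting standard monomials gives mu = 8. Corank 2; j^3 = x^3 is a perfect cube, so E-series; the 5-jet and mu = 8 give E_8. The Hessian of g at 0 is [[0, 0], [0, 0]] with rank 0, so corank 2. A Groebner basis of the Jacobian ideal J(g) in C{x,y} is {y^4, x^2 + 4*x*y + 4*y^2}; counting standard monomials gives mu = 8. Corank 2; j^3 = -3*(x + 2*y)^3 is a perfect cube, so E-series; the 5-jet and mu = 8 give E_8. Both have type E_8, hence right-equivalent.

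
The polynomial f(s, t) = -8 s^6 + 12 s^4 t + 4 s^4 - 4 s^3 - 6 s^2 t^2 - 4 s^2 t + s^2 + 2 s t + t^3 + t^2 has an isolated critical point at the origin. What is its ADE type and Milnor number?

Type A2, Milnor number mu = 2.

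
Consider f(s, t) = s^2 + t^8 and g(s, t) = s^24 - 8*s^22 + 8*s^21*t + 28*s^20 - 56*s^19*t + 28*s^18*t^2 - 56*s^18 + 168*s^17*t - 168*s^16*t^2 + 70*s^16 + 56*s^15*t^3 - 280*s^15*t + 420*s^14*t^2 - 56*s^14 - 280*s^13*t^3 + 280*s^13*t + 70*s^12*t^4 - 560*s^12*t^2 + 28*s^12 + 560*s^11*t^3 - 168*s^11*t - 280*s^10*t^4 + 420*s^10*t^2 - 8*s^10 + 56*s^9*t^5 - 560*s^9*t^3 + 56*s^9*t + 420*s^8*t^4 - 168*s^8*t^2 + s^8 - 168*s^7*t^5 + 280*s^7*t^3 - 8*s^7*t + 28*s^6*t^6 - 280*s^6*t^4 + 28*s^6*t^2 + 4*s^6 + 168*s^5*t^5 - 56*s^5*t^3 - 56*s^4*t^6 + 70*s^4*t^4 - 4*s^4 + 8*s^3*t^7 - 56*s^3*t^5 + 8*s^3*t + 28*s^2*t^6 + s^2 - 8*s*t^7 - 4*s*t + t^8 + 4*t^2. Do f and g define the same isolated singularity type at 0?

Yes.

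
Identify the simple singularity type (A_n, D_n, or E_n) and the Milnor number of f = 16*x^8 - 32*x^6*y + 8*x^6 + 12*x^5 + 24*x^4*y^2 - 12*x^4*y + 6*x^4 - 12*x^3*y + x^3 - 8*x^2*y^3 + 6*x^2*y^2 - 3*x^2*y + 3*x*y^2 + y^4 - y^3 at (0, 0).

The Hessian of f at 0 is [[0, 0], [0, 0]] with rank 0, so corank 2. A Groebner basis of the Jacobian ideal J(f) in C{x,y} is {x^3 + 3*x^2/4 - 3*x*y/2 + 3*y^2/4, x^2*y + x^2/2 - x*y + y^2/2, x^2/4 + x*y^2 - x*y/2 + y^2/4, y^3}; counting standard monomials gives mu = 6. Corank 2; j^3 = (x - y)^3 is a perfect cube, so E-series; the 4-jet and mu = 6 give E_6.

Type E_6, Milnor number mu = 6.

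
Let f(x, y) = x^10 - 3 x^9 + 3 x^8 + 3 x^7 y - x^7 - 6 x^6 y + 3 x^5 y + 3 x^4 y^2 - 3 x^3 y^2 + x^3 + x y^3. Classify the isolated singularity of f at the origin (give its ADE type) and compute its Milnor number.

Type E_7, Milnor number mu = 7.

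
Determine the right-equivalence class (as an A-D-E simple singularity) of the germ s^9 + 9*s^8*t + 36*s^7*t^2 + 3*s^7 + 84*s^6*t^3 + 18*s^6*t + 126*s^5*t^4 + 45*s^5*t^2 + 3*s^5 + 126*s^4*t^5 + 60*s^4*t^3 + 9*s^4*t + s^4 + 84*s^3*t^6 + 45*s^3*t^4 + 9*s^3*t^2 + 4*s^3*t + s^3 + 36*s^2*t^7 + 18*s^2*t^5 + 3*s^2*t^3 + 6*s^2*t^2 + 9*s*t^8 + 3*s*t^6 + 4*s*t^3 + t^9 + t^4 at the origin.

E_6

The Hessian of f at 0 is [[0, 0], [0, 0]] with rank 0, so corank 2. A Groebner basis of the Jacobian ideal J(f) in C{s,t} is {t^4, s*t^2 + t^3/3, s^2}; counting standard monomials gives mu = 6. Corank 2; j^3 = s^3 is a perfect cube, so E-series; the 4-jet and mu = 6 give E_6.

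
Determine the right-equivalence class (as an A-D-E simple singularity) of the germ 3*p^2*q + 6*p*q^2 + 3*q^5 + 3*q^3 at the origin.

D_{6}

The Hessian of f at 0 has rank 0. Corank 2; j^3 = 3*q*(p + q)^2 has shape L^2 M (L != M), so D-series; mu = 6 gives D_6.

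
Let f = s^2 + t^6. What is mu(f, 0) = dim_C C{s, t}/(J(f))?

5

The Hessian of f at 0 has rank 1. Corank 1: A-series; mu = 5 gives A_5.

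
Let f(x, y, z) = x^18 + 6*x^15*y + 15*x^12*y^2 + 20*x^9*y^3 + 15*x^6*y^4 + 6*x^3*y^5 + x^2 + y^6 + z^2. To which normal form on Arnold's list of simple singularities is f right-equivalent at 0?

The Hessian of f at 0 has rank 2. Corank 1: A-series; mu = 5 gives A_5.

A_{5}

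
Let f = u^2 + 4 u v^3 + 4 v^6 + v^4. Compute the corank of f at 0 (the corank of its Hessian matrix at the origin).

1

Hessian at 0 has rank 1.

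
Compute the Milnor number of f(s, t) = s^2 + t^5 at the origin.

4

The Hessian of f at 0 has rank 1. Corank 1: A-series; mu = 4 gives A_4.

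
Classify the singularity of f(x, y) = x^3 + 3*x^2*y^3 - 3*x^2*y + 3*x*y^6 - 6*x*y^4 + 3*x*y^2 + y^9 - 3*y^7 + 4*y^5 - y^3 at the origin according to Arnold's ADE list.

E_8

The Hessian of f at 0 is [[0, 0], [0, 0]] with rank 0, so corank 2. A Groebner basis of the Jacobian ideal J(f) in C{x,y} is {x^2/2 + x*y^3 - x*y + y^2/2, y^4, x^3 - 3*x*y^2 + 2*y^3, x^2*y - 2*x*y^2 + y^3}; counting standard monomials gives mu = 8. Corank 2; j^3 = (x - y)^3 is a perfect cube, so E-series; the 5-jet and mu = 8 give E_8.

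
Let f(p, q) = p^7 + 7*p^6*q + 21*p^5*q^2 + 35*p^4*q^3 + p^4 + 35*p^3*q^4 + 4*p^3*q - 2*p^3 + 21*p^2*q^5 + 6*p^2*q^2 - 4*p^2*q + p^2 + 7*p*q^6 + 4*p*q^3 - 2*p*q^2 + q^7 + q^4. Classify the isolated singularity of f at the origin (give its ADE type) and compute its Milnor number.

The Hessian of f at 0 is [[2, 0], [0, 0]] with rank 1, so corank 1. A Groebner basis of the Jacobian ideal J(f) in C{p,q} is {-14*p*q/3 + 5*p/3 + q^4 + 4*q^3/3 - 5*q^2/3, p*q^2 - 4*p*q/3 + p/3 + 2*q^3/3 - q^2/3, p^2 + 2*p*q - p + q^2}; counting standard monomials gives mu = 6. Corank 1: A-series; mu = 6 gives A_6.

Type A_6, Milnor number mu = 6.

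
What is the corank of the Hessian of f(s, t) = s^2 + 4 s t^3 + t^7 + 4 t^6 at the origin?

1

The Hessian at 0 is [[2, 0], [0, 0]] of rank 1; hence corank 1.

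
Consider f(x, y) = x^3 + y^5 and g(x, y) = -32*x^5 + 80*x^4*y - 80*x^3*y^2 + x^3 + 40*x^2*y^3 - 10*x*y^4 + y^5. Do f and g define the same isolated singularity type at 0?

The Hessian of f at 0 has rank 0. Corank 2; j^3 = x^3 is a perfect cube, so E-series; the 5-jet and mu = 8 give E_8. The Hessian of g at 0 has rank 0. Corank 2; j^3 = x^3 is a perfect cube, so E-series; the 5-jet and mu = 8 give E_8. Both have type E_8, hence right-equivalent.

Yes.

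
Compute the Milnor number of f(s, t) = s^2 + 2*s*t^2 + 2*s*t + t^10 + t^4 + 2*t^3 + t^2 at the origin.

9

The Hessian of f at 0 has rank 1. Corank 1: A-series; mu = 9 gives A_9.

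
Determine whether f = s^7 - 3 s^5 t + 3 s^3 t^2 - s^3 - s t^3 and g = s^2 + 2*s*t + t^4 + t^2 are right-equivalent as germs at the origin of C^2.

The Hessian of f at 0 has rank 0. Corank 2; j^3 = -s^3 is a perfect cube, so E-series; the 4-jet and mu = 7 give E_7. The Hessian of g at 0 has rank 1. Corank 1: A-series; mu = 3 gives A_3. f is E_7 but g is A_3, hence not right-equivalent.

No.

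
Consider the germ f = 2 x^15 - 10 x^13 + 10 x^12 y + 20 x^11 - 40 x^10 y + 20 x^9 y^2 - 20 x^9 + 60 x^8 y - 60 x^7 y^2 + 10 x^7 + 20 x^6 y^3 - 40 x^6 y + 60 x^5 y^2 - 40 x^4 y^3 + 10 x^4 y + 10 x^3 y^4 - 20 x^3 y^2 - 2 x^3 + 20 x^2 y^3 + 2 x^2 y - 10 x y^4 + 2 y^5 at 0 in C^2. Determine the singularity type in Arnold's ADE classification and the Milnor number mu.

Type D_6, Milnor number mu = 6.

The Hessian of f at 0 is [[0, 0], [0, 0]] with rank 0, so corank 2. A Groebner basis of the Jacobian ideal J(f) in C{x,y} is {x*y/5 + y^4, x*y^2, x^2 - x*y}; counting standard monomials gives mu = 6. Corank 2; j^3 = -2*x^2*(x - y) has shape L^2 M (L != M), so D-series; mu = 6 gives D_6.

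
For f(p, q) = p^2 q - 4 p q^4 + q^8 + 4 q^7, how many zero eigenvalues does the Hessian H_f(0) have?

The Hessian at 0 is [[0, 0], [0, 0]] of rank 0; hence corank 2.

2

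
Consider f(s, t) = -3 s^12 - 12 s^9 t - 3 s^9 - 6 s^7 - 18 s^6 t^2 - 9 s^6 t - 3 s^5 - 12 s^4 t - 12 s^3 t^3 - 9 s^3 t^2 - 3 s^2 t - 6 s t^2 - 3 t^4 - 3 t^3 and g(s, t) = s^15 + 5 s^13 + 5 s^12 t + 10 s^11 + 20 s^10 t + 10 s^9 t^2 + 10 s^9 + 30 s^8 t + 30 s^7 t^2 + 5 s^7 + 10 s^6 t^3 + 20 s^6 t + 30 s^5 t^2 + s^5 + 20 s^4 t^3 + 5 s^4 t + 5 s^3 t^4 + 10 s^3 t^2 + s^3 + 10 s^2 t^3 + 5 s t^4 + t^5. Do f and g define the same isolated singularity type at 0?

No.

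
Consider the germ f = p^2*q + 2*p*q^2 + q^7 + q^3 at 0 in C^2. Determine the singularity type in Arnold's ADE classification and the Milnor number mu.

The Hessian of f at 0 has rank 0. Corank 2; j^3 = q*(p + q)^2 has shape L^2 M (L != M), so D-series; mu = 8 gives D_8.

Type D8, Milnor number mu = 8.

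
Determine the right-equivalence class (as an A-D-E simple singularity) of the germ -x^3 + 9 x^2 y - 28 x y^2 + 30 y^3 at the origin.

D4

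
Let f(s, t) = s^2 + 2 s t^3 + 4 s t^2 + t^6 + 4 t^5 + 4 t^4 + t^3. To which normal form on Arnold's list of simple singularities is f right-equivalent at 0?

A_{2}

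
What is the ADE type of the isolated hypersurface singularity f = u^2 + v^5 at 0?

A_4

The Hessian of f at 0 is [[2, 0], [0, 0]] with rank 1, so corank 1. A Groebner basis of the Jacobian ideal J(f) in C{u,v} is {v^4, u}; counting standard monomials gives mu = 4. Corank 1: A-series; mu = 4 gives A_4.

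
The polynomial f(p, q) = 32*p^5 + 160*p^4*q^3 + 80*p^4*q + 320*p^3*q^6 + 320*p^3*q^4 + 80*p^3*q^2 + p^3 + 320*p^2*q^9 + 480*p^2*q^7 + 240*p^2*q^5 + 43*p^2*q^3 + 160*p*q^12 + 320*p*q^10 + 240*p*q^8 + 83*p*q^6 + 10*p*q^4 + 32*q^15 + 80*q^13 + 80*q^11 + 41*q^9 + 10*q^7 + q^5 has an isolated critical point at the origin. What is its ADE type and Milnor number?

Type E_{8}, Milnor number mu = 8.

The Hessian of f at 0 is [[0, 0], [0, 0]] with rank 0, so corank 2. A Groebner basis of the Jacobian ideal J(f) in C{p,q} is {p^2/2 + p*q^3, -4*p^2 + q^4, p^3, p^2*q}; counting standard monomials gives mu = 8. Corank 2; j^3 = p^3 is a perfect cube, so E-series; the 5-jet and mu = 8 give E_8.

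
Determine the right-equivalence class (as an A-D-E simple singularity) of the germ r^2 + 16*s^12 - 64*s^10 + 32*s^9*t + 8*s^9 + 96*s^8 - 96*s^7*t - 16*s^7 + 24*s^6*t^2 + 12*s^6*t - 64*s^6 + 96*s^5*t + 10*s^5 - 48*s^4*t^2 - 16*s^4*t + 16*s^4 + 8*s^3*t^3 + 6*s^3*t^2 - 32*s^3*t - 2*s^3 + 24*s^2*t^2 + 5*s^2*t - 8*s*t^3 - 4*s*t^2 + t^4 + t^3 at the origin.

D_{5}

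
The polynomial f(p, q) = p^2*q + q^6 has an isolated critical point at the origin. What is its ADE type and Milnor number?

Type D_{7}, Milnor number mu = 7.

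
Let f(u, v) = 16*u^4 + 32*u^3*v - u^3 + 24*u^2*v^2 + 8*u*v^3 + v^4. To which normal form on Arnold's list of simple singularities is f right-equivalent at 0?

E6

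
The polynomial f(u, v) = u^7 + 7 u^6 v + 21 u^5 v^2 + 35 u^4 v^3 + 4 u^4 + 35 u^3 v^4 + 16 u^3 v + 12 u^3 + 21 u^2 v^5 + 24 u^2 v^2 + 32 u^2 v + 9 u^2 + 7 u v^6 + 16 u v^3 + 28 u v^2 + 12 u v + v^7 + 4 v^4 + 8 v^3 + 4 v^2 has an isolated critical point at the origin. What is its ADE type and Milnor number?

The Hessian of f at 0 has rank 1. Corank 1: A-series; mu = 6 gives A_6.

Type A_{6}, Milnor number mu = 6.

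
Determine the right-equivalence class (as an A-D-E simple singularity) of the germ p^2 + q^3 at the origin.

The Hessian of f at 0 has rank 1. Corank 1: A-series; mu = 2 gives A_2.

A2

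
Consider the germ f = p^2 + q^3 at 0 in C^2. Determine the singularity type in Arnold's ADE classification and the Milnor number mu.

The Hessian of f at 0 is [[2, 0], [0, 0]] with rank 1, so corank 1. A Groebner basis of the Jacobian ideal J(f) in C{p,q} is {q^2, p}; counting standard monomials gives mu = 2. Corank 1: A-series; mu = 2 gives A_2.

Type A_{2}, Milnor number mu = 2.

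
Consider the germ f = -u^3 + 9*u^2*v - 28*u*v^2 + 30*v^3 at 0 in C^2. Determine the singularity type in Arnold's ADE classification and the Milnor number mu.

Type D_4, Milnor number mu = 4.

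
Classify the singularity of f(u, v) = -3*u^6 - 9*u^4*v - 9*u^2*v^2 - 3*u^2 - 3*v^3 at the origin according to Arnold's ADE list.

A_{2}

The Hessian of f at 0 has rank 1. Corank 1: A-series; mu = 2 gives A_2.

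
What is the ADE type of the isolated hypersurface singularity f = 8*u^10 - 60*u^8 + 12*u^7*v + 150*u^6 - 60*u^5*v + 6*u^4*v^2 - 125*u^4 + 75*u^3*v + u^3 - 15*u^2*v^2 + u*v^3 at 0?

E_7

The Hessian of f at 0 has rank 0. Corank 2; j^3 = u^3 is a perfect cube, so E-series; the 4-jet and mu = 7 give E_7.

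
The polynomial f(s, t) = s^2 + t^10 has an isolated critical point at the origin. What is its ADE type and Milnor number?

Type A_9, Milnor number mu = 9.

The Hessian of f at 0 has rank 1. Corank 1: A-series; mu = 9 gives A_9.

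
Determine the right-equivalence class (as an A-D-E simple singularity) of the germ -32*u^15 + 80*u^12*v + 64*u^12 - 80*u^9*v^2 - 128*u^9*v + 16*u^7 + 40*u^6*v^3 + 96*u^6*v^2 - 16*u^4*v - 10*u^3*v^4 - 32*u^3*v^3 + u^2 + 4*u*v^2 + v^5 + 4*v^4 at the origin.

A_{4}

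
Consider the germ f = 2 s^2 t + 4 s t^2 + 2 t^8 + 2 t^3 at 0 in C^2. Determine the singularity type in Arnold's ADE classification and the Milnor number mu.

Type D_{9}, Milnor number mu = 9.

The Hessian of f at 0 is [[0, 0], [0, 0]] with rank 0, so corank 2. A Groebner basis of the Jacobian ideal J(f) in C{s,t} is {s^2/8 + t^7 - t^2/8, s^3 + t^3, s*t + t^2}; counting standard monomials gives mu = 9. Corank 2; j^3 = 2*t*(s + t)^2 has shape L^2 M (L != M), so D-series; mu = 9 gives D_9.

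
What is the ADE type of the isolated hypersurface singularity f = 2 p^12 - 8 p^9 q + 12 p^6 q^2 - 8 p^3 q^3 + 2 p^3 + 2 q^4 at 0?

The Hessian of f at 0 has rank 0. Corank 2; j^3 = 2*p^3 is a perfect cube, so E-series; the 4-jet and mu = 6 give E_6.

E6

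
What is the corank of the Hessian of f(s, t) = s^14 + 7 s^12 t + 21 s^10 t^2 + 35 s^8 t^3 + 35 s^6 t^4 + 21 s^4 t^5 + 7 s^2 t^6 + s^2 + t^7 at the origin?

1

The Hessian at 0 is [[2, 0], [0, 0]] of rank 1; hence corank 1.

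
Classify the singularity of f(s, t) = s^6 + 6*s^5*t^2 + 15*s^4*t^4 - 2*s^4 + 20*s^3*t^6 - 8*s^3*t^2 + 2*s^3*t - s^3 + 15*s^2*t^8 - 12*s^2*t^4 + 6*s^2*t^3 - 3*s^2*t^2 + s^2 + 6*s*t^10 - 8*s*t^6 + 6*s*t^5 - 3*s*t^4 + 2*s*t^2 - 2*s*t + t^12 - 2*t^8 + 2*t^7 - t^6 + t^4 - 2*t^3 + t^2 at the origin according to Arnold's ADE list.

The Hessian of f at 0 has rank 1. Corank 1: A-series; mu = 2 gives A_2.

A_{2}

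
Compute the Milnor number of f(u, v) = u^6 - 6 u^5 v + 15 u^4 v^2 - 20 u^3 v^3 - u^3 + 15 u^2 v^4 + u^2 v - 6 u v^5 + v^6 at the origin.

The Hessian of f at 0 has rank 0. Corank 2; j^3 = -u^2*(u - v) has shape L^2 M (L != M), so D-series; mu = 7 gives D_7.

7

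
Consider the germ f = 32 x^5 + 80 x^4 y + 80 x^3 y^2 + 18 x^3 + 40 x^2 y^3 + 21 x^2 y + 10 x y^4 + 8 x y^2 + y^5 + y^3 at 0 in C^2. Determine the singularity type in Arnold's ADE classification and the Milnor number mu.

Type D_{6}, Milnor number mu = 6.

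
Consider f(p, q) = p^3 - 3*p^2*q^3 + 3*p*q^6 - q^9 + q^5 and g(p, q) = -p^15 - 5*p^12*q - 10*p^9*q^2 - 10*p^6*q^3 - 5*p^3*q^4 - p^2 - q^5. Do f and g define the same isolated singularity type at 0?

The Hessian of f at 0 has rank 0. Corank 2; j^3 = p^3 is a perfect cube, so E-series; the 5-jet and mu = 8 give E_8. The Hessian of g at 0 has rank 1. Corank 1: A-series; mu = 4 gives A_4. f is E_8 but g is A_4, hence not right-equivalent.

No.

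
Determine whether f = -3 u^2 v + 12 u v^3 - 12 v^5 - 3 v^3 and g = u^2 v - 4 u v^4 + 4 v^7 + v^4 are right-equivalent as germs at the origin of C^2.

The Hessian of f at 0 has rank 0. Corank 2; j^3 = -3*v*(u^2 + v^2) splits into three distinct lines over C (the quadratic factor has nonzero discriminant), so D_4. The Hessian of g at 0 has rank 0. Corank 2; j^3 = u^2*v has shape L^2 M (L != M), so D-series; mu = 5 gives D_5. f is D_4 but g is D_5, hence not right-equivalent.

No.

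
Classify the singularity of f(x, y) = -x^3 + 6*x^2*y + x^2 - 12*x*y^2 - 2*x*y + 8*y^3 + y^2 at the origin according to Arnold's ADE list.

The Hessian of f at 0 has rank 1. Corank 1: A-series; mu = 2 gives A_2.

A2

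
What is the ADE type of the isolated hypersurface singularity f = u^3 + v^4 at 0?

The Hessian of f at 0 has rank 0. Corank 2; j^3 = u^3 is a perfect cube, so E-series; the 4-jet and mu = 6 give E_6.

E6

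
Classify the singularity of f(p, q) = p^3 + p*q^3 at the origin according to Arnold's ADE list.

E_7

The Hessian of f at 0 has rank 0. Corank 2; j^3 = p^3 is a perfect cube, so E-series; the 4-jet and mu = 7 give E_7.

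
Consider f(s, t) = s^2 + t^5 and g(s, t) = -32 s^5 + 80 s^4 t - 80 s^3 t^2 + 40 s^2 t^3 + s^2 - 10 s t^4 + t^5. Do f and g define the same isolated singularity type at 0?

Yes.

The Hessian of f at 0 is [[2, 0], [0, 0]] with rank 1, so corank 1. A Groebner basis of the Jacobian ideal J(f) in C{s,t} is {t^4, s}; counting standard monomials gives mu = 4. Corank 1: A-series; mu = 4 gives A_4. The Hessian of g at 0 is [[2, 0], [0, 0]] with rank 1, so corank 1. A Groebner basis of the Jacobian ideal J(g) in C{s,t} is {t^4, s}; counting standard monomials gives mu = 4. Corank 1: A-series; mu = 4 gives A_4. Both have type A_4, hence right-equivalent.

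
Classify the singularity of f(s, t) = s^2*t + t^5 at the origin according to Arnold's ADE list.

D6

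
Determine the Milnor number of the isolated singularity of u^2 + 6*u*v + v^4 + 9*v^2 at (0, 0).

The Hessian of f at 0 has rank 1. Corank 1: A-series; mu = 3 gives A_3.

3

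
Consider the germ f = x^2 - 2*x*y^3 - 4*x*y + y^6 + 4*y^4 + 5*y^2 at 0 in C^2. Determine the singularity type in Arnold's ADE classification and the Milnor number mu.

Type A_{1}, Milnor number mu = 1.

The Hessian of f at 0 has rank 2. Corank 0: nondegenerate Morse point, so A_1.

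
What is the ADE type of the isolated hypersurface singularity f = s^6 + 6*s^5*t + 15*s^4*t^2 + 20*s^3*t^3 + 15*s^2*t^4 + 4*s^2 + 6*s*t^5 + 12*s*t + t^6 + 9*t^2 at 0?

The Hessian of f at 0 has rank 1. Corank 1: A-series; mu = 5 gives A_5.

A5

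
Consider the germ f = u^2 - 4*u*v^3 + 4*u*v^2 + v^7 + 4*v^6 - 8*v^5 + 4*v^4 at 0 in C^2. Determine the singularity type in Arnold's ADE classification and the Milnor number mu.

The Hessian of f at 0 has rank 1. Corank 1: A-series; mu = 6 gives A_6.

Type A_{6}, Milnor number mu = 6.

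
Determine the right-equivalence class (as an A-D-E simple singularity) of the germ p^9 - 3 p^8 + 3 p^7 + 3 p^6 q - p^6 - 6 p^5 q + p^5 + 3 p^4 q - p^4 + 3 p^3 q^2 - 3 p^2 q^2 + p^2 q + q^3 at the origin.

The Hessian of f at 0 has rank 0. Corank 2; j^3 = q*(p^2 + q^2) splits into three distinct lines over C (the quadratic factor has nonzero discriminant), so D_4.

D_4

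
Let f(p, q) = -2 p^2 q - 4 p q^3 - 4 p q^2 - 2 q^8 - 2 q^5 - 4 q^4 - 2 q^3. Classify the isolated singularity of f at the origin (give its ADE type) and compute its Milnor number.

The Hessian of f at 0 has rank 0. Corank 2; j^3 = -2*q*(p + q)^2 has shape L^2 M (L != M), so D-series; mu = 9 gives D_9.

Type D9, Milnor number mu = 9.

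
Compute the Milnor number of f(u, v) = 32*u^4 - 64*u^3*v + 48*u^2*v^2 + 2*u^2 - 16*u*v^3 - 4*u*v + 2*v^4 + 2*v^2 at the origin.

3

The Hessian of f at 0 has rank 1. Corank 1: A-series; mu = 3 gives A_3.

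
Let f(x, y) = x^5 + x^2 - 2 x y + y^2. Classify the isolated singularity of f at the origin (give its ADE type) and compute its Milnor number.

Type A_{4}, Milnor number mu = 4.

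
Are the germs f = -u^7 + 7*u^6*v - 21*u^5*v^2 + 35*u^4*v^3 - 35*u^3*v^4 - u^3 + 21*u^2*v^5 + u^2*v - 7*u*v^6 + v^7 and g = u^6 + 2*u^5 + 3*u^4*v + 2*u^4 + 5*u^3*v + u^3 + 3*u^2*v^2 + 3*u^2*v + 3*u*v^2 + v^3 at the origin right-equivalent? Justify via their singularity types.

The Hessian of f at 0 has rank 0. Corank 2; j^3 = -u^2*(u - v) has shape L^2 M (L != M), so D-series; mu = 8 gives D_8. The Hessian of g at 0 has rank 0. Corank 2; j^3 = (u + v)^3 is a perfect cube, so E-series; the 4-jet and mu = 7 give E_7. f is D_8 but g is E_7, hence not right-equivalent.

No.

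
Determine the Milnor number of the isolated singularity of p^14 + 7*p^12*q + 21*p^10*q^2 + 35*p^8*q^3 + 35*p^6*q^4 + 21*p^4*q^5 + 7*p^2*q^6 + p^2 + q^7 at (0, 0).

The Hessian of f at 0 has rank 1. Corank 1: A-series; mu = 6 gives A_6.

6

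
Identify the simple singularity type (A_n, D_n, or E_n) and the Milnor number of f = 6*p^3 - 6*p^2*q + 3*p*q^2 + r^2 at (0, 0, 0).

The Hessian of f at 0 is [[0, 0, 0], [0, 0, 0], [0, 0, 2]] with rank 1, so corank 2. A Groebner basis of the Jacobian ideal J(f) in C{p,q,r} is {q^3, p^2 + q^2/2, p*q + q^2/2, r}; counting standard monomials gives mu = 4. Corank 2; j^3 = 3*p*(2*p^2 - 2*p*q + q^2) splits into three distinct lines over C (the quadratic factor has nonzero discriminant), so D_4.

Type D4, Milnor number mu = 4.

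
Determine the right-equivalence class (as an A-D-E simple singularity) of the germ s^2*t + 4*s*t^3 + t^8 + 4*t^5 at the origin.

D_9

The Hessian of f at 0 is [[0, 0], [0, 0]] with rank 0, so corank 2. A Groebner basis of the Jacobian ideal J(f) in C{s,t} is {s^4, s^3*t - s^2 - 2*s*t^2, s^3/2 + s^2*t^2, s*t/2 + t^3}; counting standard monomials gives mu = 9. Corank 2; j^3 = s^2*t has shape L^2 M (L != M), so D-series; mu = 9 gives D_9.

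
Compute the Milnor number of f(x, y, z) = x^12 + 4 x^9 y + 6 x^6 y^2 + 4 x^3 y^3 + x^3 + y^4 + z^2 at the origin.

6

The Hessian of f at 0 has rank 1. Corank 2; j^3 = x^3 is a perfect cube, so E-series; the 4-jet and mu = 6 give E_6.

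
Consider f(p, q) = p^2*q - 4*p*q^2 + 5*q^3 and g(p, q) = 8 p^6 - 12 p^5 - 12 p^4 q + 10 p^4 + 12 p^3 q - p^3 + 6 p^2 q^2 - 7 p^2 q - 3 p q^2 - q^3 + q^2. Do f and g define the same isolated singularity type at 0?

No.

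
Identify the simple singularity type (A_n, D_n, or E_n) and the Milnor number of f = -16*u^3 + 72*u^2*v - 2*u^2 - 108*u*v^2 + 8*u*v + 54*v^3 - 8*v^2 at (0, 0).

The Hessian of f at 0 has rank 1. Corank 1: A-series; mu = 2 gives A_2.

Type A_2, Milnor number mu = 2.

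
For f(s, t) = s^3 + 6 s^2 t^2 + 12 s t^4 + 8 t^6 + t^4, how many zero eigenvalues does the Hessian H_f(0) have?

2

Hessian at 0 has rank 0.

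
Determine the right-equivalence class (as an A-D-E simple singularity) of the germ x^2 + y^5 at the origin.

A_4

The Hessian of f at 0 has rank 1. Corank 1: A-series; mu = 4 gives A_4.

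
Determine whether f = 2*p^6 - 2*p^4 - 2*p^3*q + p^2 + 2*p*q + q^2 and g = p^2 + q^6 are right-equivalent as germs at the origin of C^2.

Yes.

The Hessian of f at 0 is [[2, 2], [2, 2]] with rank 1, so corank 1. A Groebner basis of the Jacobian ideal J(f) in C{p,q} is {p*q^2 - p - q, p + q^3 + q, p^2 + 2*p*q + q^2}; counting standard monomials gives mu = 5. Corank 1: A-series; mu = 5 gives A_5. The Hessian of g at 0 is [[2, 0], [0, 0]] with rank 1, so corank 1. A Groebner basis of the Jacobian ideal J(g) in C{p,q} is {q^5, p}; counting standard monomials gives mu = 5. Corank 1: A-series; mu = 5 gives A_5. Both have type A_5, hence right-equivalent.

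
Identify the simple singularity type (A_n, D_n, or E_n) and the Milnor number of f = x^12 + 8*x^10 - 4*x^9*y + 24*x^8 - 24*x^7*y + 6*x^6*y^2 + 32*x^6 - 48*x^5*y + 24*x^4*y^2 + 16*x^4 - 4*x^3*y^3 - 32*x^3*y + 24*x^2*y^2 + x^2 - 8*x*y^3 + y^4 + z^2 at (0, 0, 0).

The Hessian of f at 0 has rank 2. Corank 1: A-series; mu = 3 gives A_3.

Type A_3, Milnor number mu = 3.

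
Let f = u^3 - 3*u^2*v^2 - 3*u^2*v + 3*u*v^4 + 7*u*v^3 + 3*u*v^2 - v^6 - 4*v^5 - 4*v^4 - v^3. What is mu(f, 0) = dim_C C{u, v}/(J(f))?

The Hessian of f at 0 has rank 0. Corank 2; j^3 = (u - v)^3 is a perfect cube, so E-series; the 4-jet and mu = 7 give E_7.

7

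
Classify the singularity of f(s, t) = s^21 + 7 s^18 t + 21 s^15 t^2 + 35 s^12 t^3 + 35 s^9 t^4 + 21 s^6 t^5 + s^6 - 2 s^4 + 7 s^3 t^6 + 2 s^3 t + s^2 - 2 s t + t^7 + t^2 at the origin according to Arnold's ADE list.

A_6

The Hessian of f at 0 has rank 1. Corank 1: A-series; mu = 6 gives A_6.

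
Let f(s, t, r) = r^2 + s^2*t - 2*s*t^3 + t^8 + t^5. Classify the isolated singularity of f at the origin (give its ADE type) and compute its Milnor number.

Type D_9, Milnor number mu = 9.

The Hessian of f at 0 has rank 1. Corank 2; j^3 = s^2*t has shape L^2 M (L != M), so D-series; mu = 9 gives D_9.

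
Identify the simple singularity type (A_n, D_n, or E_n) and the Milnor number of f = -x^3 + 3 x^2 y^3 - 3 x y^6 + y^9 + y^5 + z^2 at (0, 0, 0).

The Hessian of f at 0 has rank 1. Corank 2; j^3 = -x^3 is a perfect cube, so E-series; the 5-jet and mu = 8 give E_8.

Type E_8, Milnor number mu = 8.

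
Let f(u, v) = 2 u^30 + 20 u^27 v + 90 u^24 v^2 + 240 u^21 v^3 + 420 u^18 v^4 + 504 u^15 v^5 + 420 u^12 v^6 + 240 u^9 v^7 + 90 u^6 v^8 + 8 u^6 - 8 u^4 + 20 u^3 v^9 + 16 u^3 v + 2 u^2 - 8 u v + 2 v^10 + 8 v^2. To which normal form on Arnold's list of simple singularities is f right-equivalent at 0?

A_9

The Hessian of f at 0 is [[4, -8], [-8, 16]] with rank 1, so corank 1. A Groebner basis of the Jacobian ideal J(f) in C{u,v} is {-u*v^2/4 + u/128 + v^5 + 3*v^3/8 - v/64, u^2/32 + u*v^3 - 3*u*v/16 - v^4 + v^2/4, u^3 - u/2 + v, u^2*v - 2*u*v^2 - u/12 + 4*v^3/3 + v/6}; counting standard monomials gives mu = 9. Corank 1: A-series; mu = 9 gives A_9.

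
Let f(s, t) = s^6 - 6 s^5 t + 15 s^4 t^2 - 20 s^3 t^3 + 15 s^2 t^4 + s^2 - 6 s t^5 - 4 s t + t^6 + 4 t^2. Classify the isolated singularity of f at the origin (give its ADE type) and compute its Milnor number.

The Hessian of f at 0 has rank 1. Corank 1: A-series; mu = 5 gives A_5.

Type A5, Milnor number mu = 5.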